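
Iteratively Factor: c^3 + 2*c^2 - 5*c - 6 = (c + 3)*(c^2 - c - 2) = (c + 1)*(c + 3)*(c - 2)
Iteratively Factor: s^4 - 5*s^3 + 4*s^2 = (s)*(s^3 - 5*s^2 + 4*s) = s^2*(s^2 - 5*s + 4) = s^2*(s - 4)*(s - 1)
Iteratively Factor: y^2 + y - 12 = (y + 4)*(y - 3)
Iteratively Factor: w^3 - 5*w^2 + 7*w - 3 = (w - 3)*(w^2 - 2*w + 1) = (w - 3)*(w - 1)*(w - 1)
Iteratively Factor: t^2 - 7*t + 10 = (t - 5)*(t - 2)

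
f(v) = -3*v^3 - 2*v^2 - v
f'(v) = -9*v^2 - 4*v - 1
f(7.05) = -1157.66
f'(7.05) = -476.52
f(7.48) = -1374.91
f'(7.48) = -534.47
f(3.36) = -139.74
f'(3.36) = -116.05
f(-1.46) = 6.53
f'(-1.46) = -14.34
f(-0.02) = 0.02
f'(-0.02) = -0.92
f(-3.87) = 147.80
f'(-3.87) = -120.31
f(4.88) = -401.15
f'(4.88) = -234.85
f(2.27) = -47.67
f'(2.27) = -56.46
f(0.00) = 0.00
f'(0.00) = -1.00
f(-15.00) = 9690.00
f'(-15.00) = -1966.00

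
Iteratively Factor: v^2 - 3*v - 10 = (v + 2)*(v - 5)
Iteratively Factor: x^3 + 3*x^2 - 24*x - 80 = (x + 4)*(x^2 - x - 20) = (x - 5)*(x + 4)*(x + 4)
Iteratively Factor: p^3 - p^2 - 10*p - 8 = (p + 1)*(p^2 - 2*p - 8) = (p + 1)*(p + 2)*(p - 4)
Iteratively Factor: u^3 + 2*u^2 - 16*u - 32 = (u - 4)*(u^2 + 6*u + 8) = (u - 4)*(u + 2)*(u + 4)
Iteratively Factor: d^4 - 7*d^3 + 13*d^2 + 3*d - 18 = (d - 2)*(d^3 - 5*d^2 + 3*d + 9) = (d - 3)*(d - 2)*(d^2 - 2*d - 3) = (d - 3)*(d - 2)*(d + 1)*(d - 3)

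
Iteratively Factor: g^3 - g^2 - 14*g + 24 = (g - 2)*(g^2 + g - 12) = (g - 2)*(g + 4)*(g - 3)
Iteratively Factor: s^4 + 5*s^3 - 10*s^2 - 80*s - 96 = (s + 4)*(s^3 + s^2 - 14*s - 24) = (s + 3)*(s + 4)*(s^2 - 2*s - 8) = (s - 4)*(s + 3)*(s + 4)*(s + 2)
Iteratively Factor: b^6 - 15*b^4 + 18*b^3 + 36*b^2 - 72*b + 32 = (b - 2)*(b^5 + 2*b^4 - 11*b^3 - 4*b^2 + 28*b - 16) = (b - 2)*(b + 4)*(b^4 - 2*b^3 - 3*b^2 + 8*b - 4) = (b - 2)*(b - 1)*(b + 4)*(b^3 - b^2 - 4*b + 4) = (b - 2)*(b - 1)^2*(b + 4)*(b^2 - 4) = (b - 2)^2*(b - 1)^2*(b + 4)*(b + 2)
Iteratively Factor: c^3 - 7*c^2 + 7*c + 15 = (c - 3)*(c^2 - 4*c - 5) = (c - 3)*(c + 1)*(c - 5)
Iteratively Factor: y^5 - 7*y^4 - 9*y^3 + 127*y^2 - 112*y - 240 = (y + 1)*(y^4 - 8*y^3 - y^2 + 128*y - 240) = (y - 3)*(y + 1)*(y^3 - 5*y^2 - 16*y + 80) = (y - 5)*(y - 3)*(y + 1)*(y^2 - 16) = (y - 5)*(y - 3)*(y + 1)*(y + 4)*(y - 4)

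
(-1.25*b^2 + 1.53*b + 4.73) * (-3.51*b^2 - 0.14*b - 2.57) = 4.3875*b^4 - 5.1953*b^3 - 13.604*b^2 - 4.5943*b - 12.1561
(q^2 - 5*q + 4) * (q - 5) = q^3 - 10*q^2 + 29*q - 20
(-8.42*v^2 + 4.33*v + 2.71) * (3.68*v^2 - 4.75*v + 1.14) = -30.9856*v^4 + 55.9294*v^3 - 20.1935*v^2 - 7.9363*v + 3.0894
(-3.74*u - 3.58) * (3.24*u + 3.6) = -12.1176*u^2 - 25.0632*u - 12.888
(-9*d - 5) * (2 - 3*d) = 27*d^2 - 3*d - 10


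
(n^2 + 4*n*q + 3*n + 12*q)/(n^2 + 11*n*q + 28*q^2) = (n + 3)/(n + 7*q)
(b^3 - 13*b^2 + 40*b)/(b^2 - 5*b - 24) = b*(b - 5)/(b + 3)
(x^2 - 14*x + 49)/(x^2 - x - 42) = (x - 7)/(x + 6)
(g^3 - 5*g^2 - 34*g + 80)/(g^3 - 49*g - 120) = (g - 2)/(g + 3)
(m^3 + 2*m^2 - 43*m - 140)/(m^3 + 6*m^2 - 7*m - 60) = (m - 7)/(m - 3)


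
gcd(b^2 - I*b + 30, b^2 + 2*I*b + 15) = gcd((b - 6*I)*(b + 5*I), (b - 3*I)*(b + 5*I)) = b + 5*I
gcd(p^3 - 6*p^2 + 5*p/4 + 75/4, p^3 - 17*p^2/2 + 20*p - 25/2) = p^2 - 15*p/2 + 25/2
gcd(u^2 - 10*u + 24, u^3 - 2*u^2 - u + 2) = 1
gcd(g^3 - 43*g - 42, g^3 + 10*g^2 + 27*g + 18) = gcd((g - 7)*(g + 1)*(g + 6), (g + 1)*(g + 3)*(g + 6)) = g^2 + 7*g + 6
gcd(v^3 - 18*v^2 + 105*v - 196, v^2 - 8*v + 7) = v - 7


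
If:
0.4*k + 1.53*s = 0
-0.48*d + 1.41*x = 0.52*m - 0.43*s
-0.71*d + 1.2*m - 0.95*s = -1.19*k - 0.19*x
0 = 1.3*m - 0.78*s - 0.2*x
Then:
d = 2.69183618270742*x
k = 1.2291421063489*x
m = -0.0389604510713203*x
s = -0.321344341529124*x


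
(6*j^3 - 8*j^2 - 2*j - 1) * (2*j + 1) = 12*j^4 - 10*j^3 - 12*j^2 - 4*j - 1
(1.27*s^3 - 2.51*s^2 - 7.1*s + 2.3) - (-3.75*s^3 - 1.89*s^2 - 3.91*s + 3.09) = 5.02*s^3 - 0.62*s^2 - 3.19*s - 0.79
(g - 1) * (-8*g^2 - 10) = -8*g^3 + 8*g^2 - 10*g + 10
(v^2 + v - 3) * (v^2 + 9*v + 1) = v^4 + 10*v^3 + 7*v^2 - 26*v - 3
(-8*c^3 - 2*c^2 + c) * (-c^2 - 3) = 8*c^5 + 2*c^4 + 23*c^3 + 6*c^2 - 3*c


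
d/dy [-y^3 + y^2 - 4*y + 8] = -3*y^2 + 2*y - 4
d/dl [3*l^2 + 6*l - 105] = 6*l + 6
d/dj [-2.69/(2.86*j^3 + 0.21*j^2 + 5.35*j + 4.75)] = (23.0802*j^2 + 1.1298*j + 14.3915)/(2.86*j^3 + 0.21*j^2 + 5.35*j + 4.75)^2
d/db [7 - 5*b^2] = -10*b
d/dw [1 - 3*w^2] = -6*w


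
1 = 1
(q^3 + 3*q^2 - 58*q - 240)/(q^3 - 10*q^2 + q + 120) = (q^2 + 11*q + 30)/(q^2 - 2*q - 15)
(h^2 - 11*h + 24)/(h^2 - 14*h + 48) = (h - 3)/(h - 6)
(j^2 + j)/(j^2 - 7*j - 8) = j/(j - 8)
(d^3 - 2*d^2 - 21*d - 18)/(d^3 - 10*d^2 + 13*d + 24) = (d^2 - 3*d - 18)/(d^2 - 11*d + 24)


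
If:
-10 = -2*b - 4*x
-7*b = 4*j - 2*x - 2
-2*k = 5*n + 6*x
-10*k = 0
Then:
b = 5 - 2*x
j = 4*x - 33/4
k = 0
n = -6*x/5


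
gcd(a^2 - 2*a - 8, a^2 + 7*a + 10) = a + 2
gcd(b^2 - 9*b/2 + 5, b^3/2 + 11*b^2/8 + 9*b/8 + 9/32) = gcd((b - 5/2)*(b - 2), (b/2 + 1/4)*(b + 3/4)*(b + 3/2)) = 1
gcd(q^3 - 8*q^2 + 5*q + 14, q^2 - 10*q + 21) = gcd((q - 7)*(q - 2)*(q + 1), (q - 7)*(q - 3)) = q - 7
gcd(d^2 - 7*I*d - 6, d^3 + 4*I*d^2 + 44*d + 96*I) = d - 6*I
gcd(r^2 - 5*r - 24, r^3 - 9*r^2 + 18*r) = 1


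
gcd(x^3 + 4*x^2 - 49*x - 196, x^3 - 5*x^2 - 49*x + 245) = x^2 - 49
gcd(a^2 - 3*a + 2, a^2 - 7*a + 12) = 1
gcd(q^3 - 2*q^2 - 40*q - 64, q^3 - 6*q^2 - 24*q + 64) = q^2 - 4*q - 32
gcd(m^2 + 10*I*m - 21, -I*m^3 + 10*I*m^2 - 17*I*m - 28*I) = 1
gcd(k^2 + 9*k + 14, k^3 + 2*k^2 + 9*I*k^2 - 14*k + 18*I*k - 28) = k + 2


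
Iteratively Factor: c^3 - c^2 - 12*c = (c - 4)*(c^2 + 3*c) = c*(c - 4)*(c + 3)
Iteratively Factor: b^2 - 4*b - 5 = (b + 1)*(b - 5)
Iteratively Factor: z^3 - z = (z)*(z^2 - 1) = z*(z + 1)*(z - 1)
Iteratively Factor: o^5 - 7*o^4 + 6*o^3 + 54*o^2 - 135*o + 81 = (o - 3)*(o^4 - 4*o^3 - 6*o^2 + 36*o - 27) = (o - 3)*(o + 3)*(o^3 - 7*o^2 + 15*o - 9) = (o - 3)^2*(o + 3)*(o^2 - 4*o + 3) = (o - 3)^2*(o - 1)*(o + 3)*(o - 3)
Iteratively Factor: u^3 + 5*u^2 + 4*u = (u + 1)*(u^2 + 4*u) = u*(u + 1)*(u + 4)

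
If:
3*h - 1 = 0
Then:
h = 1/3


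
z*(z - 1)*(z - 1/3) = z^3 - 4*z^2/3 + z/3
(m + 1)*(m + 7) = m^2 + 8*m + 7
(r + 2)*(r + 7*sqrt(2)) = r^2 + 2*r + 7*sqrt(2)*r + 14*sqrt(2)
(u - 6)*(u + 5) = u^2 - u - 30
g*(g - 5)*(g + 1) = g^3 - 4*g^2 - 5*g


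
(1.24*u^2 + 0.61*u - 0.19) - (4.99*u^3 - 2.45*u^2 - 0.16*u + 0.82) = -4.99*u^3 + 3.69*u^2 + 0.77*u - 1.01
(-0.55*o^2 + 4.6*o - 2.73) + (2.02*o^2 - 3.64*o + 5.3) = 1.47*o^2 + 0.96*o + 2.57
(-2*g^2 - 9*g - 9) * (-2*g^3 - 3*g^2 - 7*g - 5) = 4*g^5 + 24*g^4 + 59*g^3 + 100*g^2 + 108*g + 45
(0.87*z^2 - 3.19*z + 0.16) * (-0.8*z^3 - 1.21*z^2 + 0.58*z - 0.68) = -0.696*z^5 + 1.4993*z^4 + 4.2365*z^3 - 2.6354*z^2 + 2.262*z - 0.1088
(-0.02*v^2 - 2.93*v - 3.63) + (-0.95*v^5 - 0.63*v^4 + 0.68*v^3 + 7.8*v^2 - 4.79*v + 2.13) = -0.95*v^5 - 0.63*v^4 + 0.68*v^3 + 7.78*v^2 - 7.72*v - 1.5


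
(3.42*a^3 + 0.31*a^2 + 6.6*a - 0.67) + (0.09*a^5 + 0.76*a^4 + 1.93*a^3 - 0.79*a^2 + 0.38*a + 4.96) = 0.09*a^5 + 0.76*a^4 + 5.35*a^3 - 0.48*a^2 + 6.98*a + 4.29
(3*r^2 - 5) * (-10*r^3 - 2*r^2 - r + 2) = -30*r^5 - 6*r^4 + 47*r^3 + 16*r^2 + 5*r - 10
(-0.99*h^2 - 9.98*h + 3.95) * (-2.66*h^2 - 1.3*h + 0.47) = 2.6334*h^4 + 27.8338*h^3 + 2.0017*h^2 - 9.8256*h + 1.8565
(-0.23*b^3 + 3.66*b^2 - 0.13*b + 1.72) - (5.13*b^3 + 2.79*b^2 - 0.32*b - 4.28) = -5.36*b^3 + 0.87*b^2 + 0.19*b + 6.0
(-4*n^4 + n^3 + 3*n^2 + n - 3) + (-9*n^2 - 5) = -4*n^4 + n^3 - 6*n^2 + n - 8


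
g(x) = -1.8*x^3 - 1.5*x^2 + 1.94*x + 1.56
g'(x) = -5.4*x^2 - 3.0*x + 1.94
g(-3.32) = 44.46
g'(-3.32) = -47.62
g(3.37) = -77.83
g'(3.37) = -69.50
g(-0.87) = -0.08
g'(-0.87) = 0.46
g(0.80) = 1.23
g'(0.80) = -3.92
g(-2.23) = 9.74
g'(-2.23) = -18.22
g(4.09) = -138.75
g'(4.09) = -100.66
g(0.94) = 0.56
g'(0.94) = -5.65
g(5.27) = -293.33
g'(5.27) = -163.84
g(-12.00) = 2872.68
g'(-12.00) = -739.66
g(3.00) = -54.72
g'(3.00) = -55.66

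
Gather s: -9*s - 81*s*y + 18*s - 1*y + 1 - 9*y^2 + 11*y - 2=s*(9 - 81*y) - 9*y^2 + 10*y - 1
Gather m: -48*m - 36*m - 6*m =-90*m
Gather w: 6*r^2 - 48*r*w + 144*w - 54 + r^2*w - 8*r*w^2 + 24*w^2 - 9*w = 6*r^2 + w^2*(24 - 8*r) + w*(r^2 - 48*r + 135) - 54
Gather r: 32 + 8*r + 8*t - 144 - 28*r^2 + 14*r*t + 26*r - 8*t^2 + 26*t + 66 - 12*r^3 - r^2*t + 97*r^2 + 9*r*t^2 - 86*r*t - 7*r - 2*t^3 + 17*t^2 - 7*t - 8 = -12*r^3 + r^2*(69 - t) + r*(9*t^2 - 72*t + 27) - 2*t^3 + 9*t^2 + 27*t - 54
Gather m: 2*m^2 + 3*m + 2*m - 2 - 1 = 2*m^2 + 5*m - 3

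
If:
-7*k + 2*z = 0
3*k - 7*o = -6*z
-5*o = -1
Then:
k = 7/120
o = 1/5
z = 49/240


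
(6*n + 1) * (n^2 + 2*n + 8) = 6*n^3 + 13*n^2 + 50*n + 8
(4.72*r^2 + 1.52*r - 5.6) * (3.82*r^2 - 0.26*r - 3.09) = 18.0304*r^4 + 4.5792*r^3 - 36.372*r^2 - 3.2408*r + 17.304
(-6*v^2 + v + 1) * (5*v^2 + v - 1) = -30*v^4 - v^3 + 12*v^2 - 1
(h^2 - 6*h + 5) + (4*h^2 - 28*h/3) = 5*h^2 - 46*h/3 + 5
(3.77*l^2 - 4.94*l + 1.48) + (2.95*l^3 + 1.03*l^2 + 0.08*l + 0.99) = 2.95*l^3 + 4.8*l^2 - 4.86*l + 2.47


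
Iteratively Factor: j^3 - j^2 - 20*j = (j)*(j^2 - j - 20) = j*(j + 4)*(j - 5)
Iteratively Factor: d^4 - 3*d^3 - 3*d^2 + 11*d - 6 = (d - 1)*(d^3 - 2*d^2 - 5*d + 6) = (d - 1)*(d + 2)*(d^2 - 4*d + 3) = (d - 1)^2*(d + 2)*(d - 3)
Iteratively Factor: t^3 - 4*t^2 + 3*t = (t - 3)*(t^2 - t) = (t - 3)*(t - 1)*(t)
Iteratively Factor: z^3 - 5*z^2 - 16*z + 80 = (z + 4)*(z^2 - 9*z + 20) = (z - 4)*(z + 4)*(z - 5)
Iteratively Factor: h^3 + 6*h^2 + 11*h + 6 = (h + 1)*(h^2 + 5*h + 6) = (h + 1)*(h + 2)*(h + 3)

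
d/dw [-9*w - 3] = -9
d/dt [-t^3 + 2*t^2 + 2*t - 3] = -3*t^2 + 4*t + 2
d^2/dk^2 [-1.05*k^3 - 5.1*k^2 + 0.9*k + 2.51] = -6.3*k - 10.2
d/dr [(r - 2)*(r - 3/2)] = 2*r - 7/2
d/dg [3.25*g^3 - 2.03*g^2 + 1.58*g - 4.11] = 9.75*g^2 - 4.06*g + 1.58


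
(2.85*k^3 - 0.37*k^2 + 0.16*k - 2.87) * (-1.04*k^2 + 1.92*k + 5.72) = -2.964*k^5 + 5.8568*k^4 + 15.4252*k^3 + 1.1756*k^2 - 4.5952*k - 16.4164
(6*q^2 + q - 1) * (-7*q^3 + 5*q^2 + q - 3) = -42*q^5 + 23*q^4 + 18*q^3 - 22*q^2 - 4*q + 3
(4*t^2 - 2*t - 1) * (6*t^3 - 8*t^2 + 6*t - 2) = 24*t^5 - 44*t^4 + 34*t^3 - 12*t^2 - 2*t + 2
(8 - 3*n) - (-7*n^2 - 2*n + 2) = 7*n^2 - n + 6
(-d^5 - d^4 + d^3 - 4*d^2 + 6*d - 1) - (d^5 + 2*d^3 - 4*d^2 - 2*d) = -2*d^5 - d^4 - d^3 + 8*d - 1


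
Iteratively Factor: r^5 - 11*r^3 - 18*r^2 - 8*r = (r)*(r^4 - 11*r^2 - 18*r - 8) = r*(r - 4)*(r^3 + 4*r^2 + 5*r + 2) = r*(r - 4)*(r + 2)*(r^2 + 2*r + 1) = r*(r - 4)*(r + 1)*(r + 2)*(r + 1)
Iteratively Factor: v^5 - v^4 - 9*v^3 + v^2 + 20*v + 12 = (v + 1)*(v^4 - 2*v^3 - 7*v^2 + 8*v + 12) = (v - 2)*(v + 1)*(v^3 - 7*v - 6) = (v - 3)*(v - 2)*(v + 1)*(v^2 + 3*v + 2) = (v - 3)*(v - 2)*(v + 1)*(v + 2)*(v + 1)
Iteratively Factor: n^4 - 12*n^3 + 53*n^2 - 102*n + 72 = (n - 4)*(n^3 - 8*n^2 + 21*n - 18) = (n - 4)*(n - 2)*(n^2 - 6*n + 9) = (n - 4)*(n - 3)*(n - 2)*(n - 3)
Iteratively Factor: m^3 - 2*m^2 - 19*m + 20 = (m + 4)*(m^2 - 6*m + 5) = (m - 1)*(m + 4)*(m - 5)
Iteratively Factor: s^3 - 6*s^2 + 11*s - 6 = (s - 1)*(s^2 - 5*s + 6) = (s - 2)*(s - 1)*(s - 3)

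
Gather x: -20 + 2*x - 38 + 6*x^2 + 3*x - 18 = 6*x^2 + 5*x - 76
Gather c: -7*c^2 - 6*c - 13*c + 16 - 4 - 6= -7*c^2 - 19*c + 6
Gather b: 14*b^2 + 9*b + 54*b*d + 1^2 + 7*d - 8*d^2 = 14*b^2 + b*(54*d + 9) - 8*d^2 + 7*d + 1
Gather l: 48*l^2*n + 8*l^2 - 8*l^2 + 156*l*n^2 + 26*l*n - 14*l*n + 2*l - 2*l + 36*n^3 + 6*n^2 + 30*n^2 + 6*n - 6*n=48*l^2*n + l*(156*n^2 + 12*n) + 36*n^3 + 36*n^2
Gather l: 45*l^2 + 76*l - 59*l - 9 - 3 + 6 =45*l^2 + 17*l - 6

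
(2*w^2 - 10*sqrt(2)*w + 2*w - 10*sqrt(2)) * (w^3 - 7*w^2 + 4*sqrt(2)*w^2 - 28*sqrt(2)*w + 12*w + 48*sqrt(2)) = 2*w^5 - 12*w^4 - 2*sqrt(2)*w^4 - 70*w^3 + 12*sqrt(2)*w^3 - 10*sqrt(2)*w^2 + 504*w^2 - 400*w - 24*sqrt(2)*w - 960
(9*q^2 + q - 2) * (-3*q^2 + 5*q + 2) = -27*q^4 + 42*q^3 + 29*q^2 - 8*q - 4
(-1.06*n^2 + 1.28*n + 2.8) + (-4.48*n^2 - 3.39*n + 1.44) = -5.54*n^2 - 2.11*n + 4.24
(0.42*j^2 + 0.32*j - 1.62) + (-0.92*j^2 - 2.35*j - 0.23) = -0.5*j^2 - 2.03*j - 1.85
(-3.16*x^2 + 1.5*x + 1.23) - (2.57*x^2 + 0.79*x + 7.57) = -5.73*x^2 + 0.71*x - 6.34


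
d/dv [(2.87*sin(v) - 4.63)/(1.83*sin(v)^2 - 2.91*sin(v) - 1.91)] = (-5.2521*sin(v)^2 + 16.9458*sin(v) - 18.955)*cos(v)/(3.3489*sin(v)^4 - 10.6506*sin(v)^3 + 1.4775*sin(v)^2 + 11.1162*sin(v) + 3.6481)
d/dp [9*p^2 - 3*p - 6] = 18*p - 3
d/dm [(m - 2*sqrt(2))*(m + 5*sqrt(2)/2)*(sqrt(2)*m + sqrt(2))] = 3*sqrt(2)*m^2 + 2*m + 2*sqrt(2)*m - 10*sqrt(2) + 1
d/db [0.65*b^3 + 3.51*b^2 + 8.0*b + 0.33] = 1.95*b^2 + 7.02*b + 8.0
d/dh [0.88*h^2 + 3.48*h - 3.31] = 1.76*h + 3.48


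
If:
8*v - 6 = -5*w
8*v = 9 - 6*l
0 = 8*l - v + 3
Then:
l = -3/14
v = 9/7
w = -6/7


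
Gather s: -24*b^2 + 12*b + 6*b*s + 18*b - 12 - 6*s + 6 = -24*b^2 + 30*b + s*(6*b - 6) - 6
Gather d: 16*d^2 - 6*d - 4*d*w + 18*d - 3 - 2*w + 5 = 16*d^2 + d*(12 - 4*w) - 2*w + 2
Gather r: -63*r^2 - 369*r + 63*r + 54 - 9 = -63*r^2 - 306*r + 45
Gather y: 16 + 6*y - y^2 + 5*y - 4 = -y^2 + 11*y + 12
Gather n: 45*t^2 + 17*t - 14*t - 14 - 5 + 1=45*t^2 + 3*t - 18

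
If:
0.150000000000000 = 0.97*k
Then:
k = 0.15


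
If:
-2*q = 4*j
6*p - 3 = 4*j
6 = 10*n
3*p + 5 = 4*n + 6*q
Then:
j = -41/140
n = 3/5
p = 32/105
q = 41/70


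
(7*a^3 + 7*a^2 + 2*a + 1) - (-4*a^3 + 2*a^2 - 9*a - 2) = 11*a^3 + 5*a^2 + 11*a + 3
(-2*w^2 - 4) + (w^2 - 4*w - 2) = -w^2 - 4*w - 6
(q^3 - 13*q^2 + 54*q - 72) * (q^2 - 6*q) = q^5 - 19*q^4 + 132*q^3 - 396*q^2 + 432*q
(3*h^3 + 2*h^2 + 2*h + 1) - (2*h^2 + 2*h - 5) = 3*h^3 + 6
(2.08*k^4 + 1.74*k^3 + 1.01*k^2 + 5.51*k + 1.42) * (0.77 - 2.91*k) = -6.0528*k^5 - 3.4618*k^4 - 1.5993*k^3 - 15.2564*k^2 + 0.1105*k + 1.0934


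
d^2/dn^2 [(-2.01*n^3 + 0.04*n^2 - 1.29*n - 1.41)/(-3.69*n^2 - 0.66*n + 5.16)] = (113.61789*n^3 + 69.550974*n^2 + 489.080916*n + 61.57872)/(50.243409*n^6 + 26.959878*n^5 - 205.955136*n^4 - 75.112488*n^3 + 288.002304*n^2 + 52.718688*n - 137.388096)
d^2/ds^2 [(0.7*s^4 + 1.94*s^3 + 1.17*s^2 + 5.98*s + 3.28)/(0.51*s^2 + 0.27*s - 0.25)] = (0.364139999999999*s^6 + 0.578339999999997*s^5 - 0.22932*s^4 + 2.81013*s^3 + 5.753118*s^2 + 8.012136*s + 2.268174)/(0.132651*s^6 + 0.210681*s^5 - 0.083538*s^4 - 0.186867*s^3 + 0.04095*s^2 + 0.050625*s - 0.015625)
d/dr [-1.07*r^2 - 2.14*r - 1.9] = -2.14*r - 2.14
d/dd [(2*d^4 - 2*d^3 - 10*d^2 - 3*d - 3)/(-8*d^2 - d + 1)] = 2*(-16*d^5 + 5*d^4 + 6*d^3 - 10*d^2 - 34*d - 3)/(64*d^4 + 16*d^3 - 15*d^2 - 2*d + 1)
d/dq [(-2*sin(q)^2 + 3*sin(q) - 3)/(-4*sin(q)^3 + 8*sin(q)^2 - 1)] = (-8*sin(q)^4 + 24*sin(q)^3 - 60*sin(q)^2 + 52*sin(q) - 3)*cos(q)/(4*sin(q)^3 - 8*sin(q)^2 + 1)^2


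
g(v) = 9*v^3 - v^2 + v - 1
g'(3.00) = 238.00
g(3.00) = 236.00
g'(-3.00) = 250.00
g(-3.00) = -256.00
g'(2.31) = 140.45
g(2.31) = 106.91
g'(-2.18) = 133.67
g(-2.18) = -101.17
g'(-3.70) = 378.03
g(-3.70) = -474.27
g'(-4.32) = 513.52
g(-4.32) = -749.58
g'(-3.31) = 303.43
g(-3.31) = -341.65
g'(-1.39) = 55.95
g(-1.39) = -28.49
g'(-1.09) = 35.26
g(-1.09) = -14.93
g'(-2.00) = 113.00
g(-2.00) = -79.00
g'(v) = 27*v^2 - 2*v + 1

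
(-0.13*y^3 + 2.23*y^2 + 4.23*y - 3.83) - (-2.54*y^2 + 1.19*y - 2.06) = -0.13*y^3 + 4.77*y^2 + 3.04*y - 1.77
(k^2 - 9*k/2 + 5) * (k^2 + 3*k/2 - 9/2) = k^4 - 3*k^3 - 25*k^2/4 + 111*k/4 - 45/2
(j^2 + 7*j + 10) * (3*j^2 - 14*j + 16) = 3*j^4 + 7*j^3 - 52*j^2 - 28*j + 160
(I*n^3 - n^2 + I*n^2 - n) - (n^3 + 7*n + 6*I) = -n^3 + I*n^3 - n^2 + I*n^2 - 8*n - 6*I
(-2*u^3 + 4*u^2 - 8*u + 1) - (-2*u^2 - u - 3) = -2*u^3 + 6*u^2 - 7*u + 4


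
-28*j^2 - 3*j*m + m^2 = (-7*j + m)*(4*j + m)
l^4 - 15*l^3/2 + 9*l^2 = l^2*(l - 6)*(l - 3/2)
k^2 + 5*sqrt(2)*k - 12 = (k - sqrt(2))*(k + 6*sqrt(2))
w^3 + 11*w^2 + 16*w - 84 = (w - 2)*(w + 6)*(w + 7)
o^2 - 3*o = o*(o - 3)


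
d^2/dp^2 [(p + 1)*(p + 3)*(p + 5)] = 6*p + 18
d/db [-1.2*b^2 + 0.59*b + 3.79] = 0.59 - 2.4*b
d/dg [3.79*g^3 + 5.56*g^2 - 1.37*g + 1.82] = 11.37*g^2 + 11.12*g - 1.37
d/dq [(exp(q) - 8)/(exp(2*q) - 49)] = (-2*(exp(q) - 8)*exp(q) + exp(2*q) - 49)*exp(q)/(exp(2*q) - 49)^2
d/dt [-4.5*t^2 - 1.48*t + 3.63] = -9.0*t - 1.48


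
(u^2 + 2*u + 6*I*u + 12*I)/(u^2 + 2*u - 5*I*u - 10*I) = (u + 6*I)/(u - 5*I)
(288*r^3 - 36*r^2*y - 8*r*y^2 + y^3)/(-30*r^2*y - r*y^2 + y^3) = (-48*r^2 - 2*r*y + y^2)/(y*(5*r + y))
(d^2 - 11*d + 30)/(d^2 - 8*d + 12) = (d - 5)/(d - 2)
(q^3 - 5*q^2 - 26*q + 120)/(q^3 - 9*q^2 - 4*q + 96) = (q^2 - q - 30)/(q^2 - 5*q - 24)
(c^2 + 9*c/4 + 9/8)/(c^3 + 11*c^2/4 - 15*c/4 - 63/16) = 2*(2*c + 3)/(4*c^2 + 8*c - 21)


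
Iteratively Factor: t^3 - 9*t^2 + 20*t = (t - 4)*(t^2 - 5*t) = t*(t - 4)*(t - 5)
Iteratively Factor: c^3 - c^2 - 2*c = (c + 1)*(c^2 - 2*c) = (c - 2)*(c + 1)*(c)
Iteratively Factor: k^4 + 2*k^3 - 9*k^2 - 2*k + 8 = (k - 2)*(k^3 + 4*k^2 - k - 4) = (k - 2)*(k + 1)*(k^2 + 3*k - 4) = (k - 2)*(k - 1)*(k + 1)*(k + 4)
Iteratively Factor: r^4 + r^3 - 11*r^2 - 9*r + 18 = (r - 1)*(r^3 + 2*r^2 - 9*r - 18) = (r - 3)*(r - 1)*(r^2 + 5*r + 6) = (r - 3)*(r - 1)*(r + 3)*(r + 2)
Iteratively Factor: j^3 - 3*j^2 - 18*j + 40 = (j + 4)*(j^2 - 7*j + 10) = (j - 2)*(j + 4)*(j - 5)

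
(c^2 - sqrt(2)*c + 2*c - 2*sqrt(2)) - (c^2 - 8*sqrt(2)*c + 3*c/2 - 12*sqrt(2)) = c/2 + 7*sqrt(2)*c + 10*sqrt(2)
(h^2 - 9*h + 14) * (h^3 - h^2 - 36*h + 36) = h^5 - 10*h^4 - 13*h^3 + 346*h^2 - 828*h + 504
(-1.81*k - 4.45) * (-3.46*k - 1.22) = 6.2626*k^2 + 17.6052*k + 5.429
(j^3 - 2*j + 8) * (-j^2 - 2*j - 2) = -j^5 - 2*j^4 - 4*j^2 - 12*j - 16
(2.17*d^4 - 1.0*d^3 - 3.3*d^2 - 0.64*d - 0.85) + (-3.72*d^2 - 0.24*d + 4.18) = 2.17*d^4 - 1.0*d^3 - 7.02*d^2 - 0.88*d + 3.33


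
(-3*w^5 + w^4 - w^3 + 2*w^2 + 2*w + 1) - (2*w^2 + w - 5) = -3*w^5 + w^4 - w^3 + w + 6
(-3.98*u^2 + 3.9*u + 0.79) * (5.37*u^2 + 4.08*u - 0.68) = -21.3726*u^4 + 4.7046*u^3 + 22.8607*u^2 + 0.5712*u - 0.5372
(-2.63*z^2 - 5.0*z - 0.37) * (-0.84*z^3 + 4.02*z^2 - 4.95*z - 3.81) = 2.2092*z^5 - 6.3726*z^4 - 6.7707*z^3 + 33.2829*z^2 + 20.8815*z + 1.4097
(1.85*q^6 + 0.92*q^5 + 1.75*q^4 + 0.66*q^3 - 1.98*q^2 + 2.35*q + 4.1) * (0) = 0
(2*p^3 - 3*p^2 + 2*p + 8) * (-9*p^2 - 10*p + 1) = -18*p^5 + 7*p^4 + 14*p^3 - 95*p^2 - 78*p + 8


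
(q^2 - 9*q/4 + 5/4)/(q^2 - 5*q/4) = (q - 1)/q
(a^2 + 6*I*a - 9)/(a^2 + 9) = (a + 3*I)/(a - 3*I)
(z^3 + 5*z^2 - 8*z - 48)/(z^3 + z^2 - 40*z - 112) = (z - 3)/(z - 7)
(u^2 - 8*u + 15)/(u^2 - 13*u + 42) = (u^2 - 8*u + 15)/(u^2 - 13*u + 42)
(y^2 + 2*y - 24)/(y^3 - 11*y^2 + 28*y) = (y + 6)/(y*(y - 7))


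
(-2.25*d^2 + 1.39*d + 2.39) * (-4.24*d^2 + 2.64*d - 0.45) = 9.54*d^4 - 11.8336*d^3 - 5.4515*d^2 + 5.6841*d - 1.0755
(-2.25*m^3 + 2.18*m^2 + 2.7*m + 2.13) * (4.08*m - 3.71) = -9.18*m^4 + 17.2419*m^3 + 2.9282*m^2 - 1.3266*m - 7.9023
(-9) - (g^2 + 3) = -g^2 - 12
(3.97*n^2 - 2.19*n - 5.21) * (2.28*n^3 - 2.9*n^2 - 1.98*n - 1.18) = 9.0516*n^5 - 16.5062*n^4 - 13.3884*n^3 + 14.7606*n^2 + 12.9*n + 6.1478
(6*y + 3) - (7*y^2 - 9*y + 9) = -7*y^2 + 15*y - 6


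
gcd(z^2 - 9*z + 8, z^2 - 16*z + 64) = z - 8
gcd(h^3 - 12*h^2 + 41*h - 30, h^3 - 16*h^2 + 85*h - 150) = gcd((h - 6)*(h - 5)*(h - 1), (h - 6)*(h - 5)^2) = h^2 - 11*h + 30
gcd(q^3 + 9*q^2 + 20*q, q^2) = q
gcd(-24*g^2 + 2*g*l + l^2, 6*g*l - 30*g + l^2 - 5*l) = 6*g + l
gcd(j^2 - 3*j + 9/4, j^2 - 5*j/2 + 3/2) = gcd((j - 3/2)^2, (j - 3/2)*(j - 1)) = j - 3/2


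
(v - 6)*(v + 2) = v^2 - 4*v - 12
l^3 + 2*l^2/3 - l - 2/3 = (l - 1)*(l + 2/3)*(l + 1)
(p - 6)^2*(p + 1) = p^3 - 11*p^2 + 24*p + 36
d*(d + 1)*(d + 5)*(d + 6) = d^4 + 12*d^3 + 41*d^2 + 30*d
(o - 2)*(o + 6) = o^2 + 4*o - 12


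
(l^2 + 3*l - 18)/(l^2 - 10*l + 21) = (l + 6)/(l - 7)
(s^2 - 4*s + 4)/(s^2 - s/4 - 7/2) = 4*(s - 2)/(4*s + 7)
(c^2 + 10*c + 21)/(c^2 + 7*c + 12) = (c + 7)/(c + 4)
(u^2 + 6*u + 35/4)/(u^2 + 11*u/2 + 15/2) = (u + 7/2)/(u + 3)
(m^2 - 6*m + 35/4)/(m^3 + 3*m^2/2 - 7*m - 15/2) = (m - 7/2)/(m^2 + 4*m + 3)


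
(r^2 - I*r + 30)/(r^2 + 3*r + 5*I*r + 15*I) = (r - 6*I)/(r + 3)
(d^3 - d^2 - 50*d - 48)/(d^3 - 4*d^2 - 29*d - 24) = (d + 6)/(d + 3)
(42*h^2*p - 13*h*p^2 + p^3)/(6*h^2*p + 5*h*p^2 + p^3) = (42*h^2 - 13*h*p + p^2)/(6*h^2 + 5*h*p + p^2)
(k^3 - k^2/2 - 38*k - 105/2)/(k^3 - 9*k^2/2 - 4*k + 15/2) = (k^2 - 2*k - 35)/(k^2 - 6*k + 5)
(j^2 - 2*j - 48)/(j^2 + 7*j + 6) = (j - 8)/(j + 1)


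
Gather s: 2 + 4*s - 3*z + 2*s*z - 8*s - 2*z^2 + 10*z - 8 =s*(2*z - 4) - 2*z^2 + 7*z - 6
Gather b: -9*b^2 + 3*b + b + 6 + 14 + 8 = -9*b^2 + 4*b + 28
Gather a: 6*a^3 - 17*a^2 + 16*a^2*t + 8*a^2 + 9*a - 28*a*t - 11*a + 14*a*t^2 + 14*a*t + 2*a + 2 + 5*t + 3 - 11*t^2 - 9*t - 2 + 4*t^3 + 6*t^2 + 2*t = 6*a^3 + a^2*(16*t - 9) + a*(14*t^2 - 14*t) + 4*t^3 - 5*t^2 - 2*t + 3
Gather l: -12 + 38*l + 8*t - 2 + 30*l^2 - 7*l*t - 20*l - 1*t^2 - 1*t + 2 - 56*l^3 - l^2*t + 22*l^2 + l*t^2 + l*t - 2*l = -56*l^3 + l^2*(52 - t) + l*(t^2 - 6*t + 16) - t^2 + 7*t - 12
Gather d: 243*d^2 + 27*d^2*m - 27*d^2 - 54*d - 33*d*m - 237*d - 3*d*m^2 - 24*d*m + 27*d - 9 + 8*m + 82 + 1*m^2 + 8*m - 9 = d^2*(27*m + 216) + d*(-3*m^2 - 57*m - 264) + m^2 + 16*m + 64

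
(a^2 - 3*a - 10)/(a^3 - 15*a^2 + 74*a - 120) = (a + 2)/(a^2 - 10*a + 24)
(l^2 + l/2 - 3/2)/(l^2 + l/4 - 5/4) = 2*(2*l + 3)/(4*l + 5)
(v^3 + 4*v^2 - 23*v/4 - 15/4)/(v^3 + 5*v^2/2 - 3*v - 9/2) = (2*v^2 + 11*v + 5)/(2*(v^2 + 4*v + 3))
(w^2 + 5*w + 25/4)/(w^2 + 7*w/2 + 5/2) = (w + 5/2)/(w + 1)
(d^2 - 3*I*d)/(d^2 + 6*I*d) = (d - 3*I)/(d + 6*I)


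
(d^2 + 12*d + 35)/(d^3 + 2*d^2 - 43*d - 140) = (d + 7)/(d^2 - 3*d - 28)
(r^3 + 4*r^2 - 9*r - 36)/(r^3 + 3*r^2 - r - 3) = (r^2 + r - 12)/(r^2 - 1)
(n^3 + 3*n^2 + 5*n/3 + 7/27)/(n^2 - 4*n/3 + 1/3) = (27*n^3 + 81*n^2 + 45*n + 7)/(9*(3*n^2 - 4*n + 1))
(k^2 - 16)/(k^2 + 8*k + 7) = (k^2 - 16)/(k^2 + 8*k + 7)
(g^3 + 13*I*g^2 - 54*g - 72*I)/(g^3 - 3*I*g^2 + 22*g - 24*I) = (g^2 + 9*I*g - 18)/(g^2 - 7*I*g - 6)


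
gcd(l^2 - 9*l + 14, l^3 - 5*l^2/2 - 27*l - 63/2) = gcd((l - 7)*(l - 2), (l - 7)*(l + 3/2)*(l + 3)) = l - 7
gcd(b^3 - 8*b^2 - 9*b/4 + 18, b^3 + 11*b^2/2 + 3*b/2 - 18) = b - 3/2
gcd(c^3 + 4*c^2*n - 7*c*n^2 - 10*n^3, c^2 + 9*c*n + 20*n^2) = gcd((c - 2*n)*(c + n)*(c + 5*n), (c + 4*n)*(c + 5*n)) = c + 5*n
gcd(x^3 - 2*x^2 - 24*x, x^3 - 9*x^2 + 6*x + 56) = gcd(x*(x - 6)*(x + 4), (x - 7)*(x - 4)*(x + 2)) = 1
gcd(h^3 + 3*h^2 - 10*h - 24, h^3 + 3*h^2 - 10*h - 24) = h^3 + 3*h^2 - 10*h - 24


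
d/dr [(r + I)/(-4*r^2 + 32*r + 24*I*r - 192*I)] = (-r^2 + 8*r + 6*I*r - 2*(r + I)*(-r + 4 + 3*I) - 48*I)/(4*(r^2 - 8*r - 6*I*r + 48*I)^2)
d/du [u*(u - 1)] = 2*u - 1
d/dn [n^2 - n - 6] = 2*n - 1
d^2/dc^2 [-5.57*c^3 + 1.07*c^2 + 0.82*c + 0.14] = 2.14 - 33.42*c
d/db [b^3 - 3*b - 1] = 3*b^2 - 3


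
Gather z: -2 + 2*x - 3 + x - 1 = 3*x - 6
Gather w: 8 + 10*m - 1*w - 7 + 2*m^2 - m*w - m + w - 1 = 2*m^2 - m*w + 9*m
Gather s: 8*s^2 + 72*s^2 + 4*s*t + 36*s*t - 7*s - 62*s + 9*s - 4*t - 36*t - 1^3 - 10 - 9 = 80*s^2 + s*(40*t - 60) - 40*t - 20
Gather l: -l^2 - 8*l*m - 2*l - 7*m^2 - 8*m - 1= -l^2 + l*(-8*m - 2) - 7*m^2 - 8*m - 1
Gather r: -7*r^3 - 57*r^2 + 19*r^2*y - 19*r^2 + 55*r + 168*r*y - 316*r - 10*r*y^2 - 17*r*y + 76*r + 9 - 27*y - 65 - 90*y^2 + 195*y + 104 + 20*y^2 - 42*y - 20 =-7*r^3 + r^2*(19*y - 76) + r*(-10*y^2 + 151*y - 185) - 70*y^2 + 126*y + 28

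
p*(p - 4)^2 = p^3 - 8*p^2 + 16*p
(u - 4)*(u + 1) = u^2 - 3*u - 4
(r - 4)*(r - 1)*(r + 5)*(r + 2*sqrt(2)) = r^4 + 2*sqrt(2)*r^3 - 21*r^2 - 42*sqrt(2)*r + 20*r + 40*sqrt(2)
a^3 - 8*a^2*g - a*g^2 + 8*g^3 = (a - 8*g)*(a - g)*(a + g)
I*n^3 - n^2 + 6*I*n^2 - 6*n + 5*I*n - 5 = (n + 5)*(n + I)*(I*n + I)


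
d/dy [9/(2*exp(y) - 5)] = -18*exp(y)/(2*exp(y) - 5)^2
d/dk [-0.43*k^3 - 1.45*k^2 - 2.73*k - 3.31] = -1.29*k^2 - 2.9*k - 2.73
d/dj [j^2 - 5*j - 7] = 2*j - 5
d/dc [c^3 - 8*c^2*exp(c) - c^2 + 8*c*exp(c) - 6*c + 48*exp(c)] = -8*c^2*exp(c) + 3*c^2 - 8*c*exp(c) - 2*c + 56*exp(c) - 6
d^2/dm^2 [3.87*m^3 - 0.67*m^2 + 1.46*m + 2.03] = 23.22*m - 1.34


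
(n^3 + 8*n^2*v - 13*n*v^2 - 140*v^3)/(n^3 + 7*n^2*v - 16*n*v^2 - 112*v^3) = (n + 5*v)/(n + 4*v)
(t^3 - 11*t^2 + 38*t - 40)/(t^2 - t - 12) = (t^2 - 7*t + 10)/(t + 3)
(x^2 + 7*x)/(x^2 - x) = (x + 7)/(x - 1)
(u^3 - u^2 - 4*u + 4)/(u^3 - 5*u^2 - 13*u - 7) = (-u^3 + u^2 + 4*u - 4)/(-u^3 + 5*u^2 + 13*u + 7)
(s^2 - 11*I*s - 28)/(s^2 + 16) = (s - 7*I)/(s + 4*I)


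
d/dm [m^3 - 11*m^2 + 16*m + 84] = 3*m^2 - 22*m + 16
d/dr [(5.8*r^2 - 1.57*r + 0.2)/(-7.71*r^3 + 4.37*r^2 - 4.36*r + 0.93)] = (44.718*r^4 - 24.2094*r^3 - 13.8011*r^2 + 9.04*r - 0.5881)/(59.4441*r^6 - 67.3854*r^5 + 86.3281*r^4 - 52.447*r^3 + 27.1378*r^2 - 8.1096*r + 0.8649)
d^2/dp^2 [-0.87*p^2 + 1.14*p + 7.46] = -1.74000000000000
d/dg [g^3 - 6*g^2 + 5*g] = 3*g^2 - 12*g + 5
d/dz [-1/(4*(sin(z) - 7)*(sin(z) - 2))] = (2*sin(z) - 9)*cos(z)/(4*(sin(z) - 7)^2*(sin(z) - 2)^2)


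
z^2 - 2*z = z*(z - 2)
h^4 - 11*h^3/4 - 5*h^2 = h^2*(h - 4)*(h + 5/4)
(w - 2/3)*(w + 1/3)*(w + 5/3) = w^3 + 4*w^2/3 - 7*w/9 - 10/27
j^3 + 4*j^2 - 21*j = j*(j - 3)*(j + 7)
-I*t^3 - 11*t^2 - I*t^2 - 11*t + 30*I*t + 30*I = (t - 6*I)*(t - 5*I)*(-I*t - I)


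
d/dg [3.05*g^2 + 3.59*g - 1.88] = 6.1*g + 3.59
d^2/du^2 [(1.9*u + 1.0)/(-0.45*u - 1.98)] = 2.9808/(0.45*u + 1.98)^3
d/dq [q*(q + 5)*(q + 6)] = 3*q^2 + 22*q + 30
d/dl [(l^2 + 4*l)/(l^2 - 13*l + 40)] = (-17*l^2 + 80*l + 160)/(l^4 - 26*l^3 + 249*l^2 - 1040*l + 1600)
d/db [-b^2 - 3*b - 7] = -2*b - 3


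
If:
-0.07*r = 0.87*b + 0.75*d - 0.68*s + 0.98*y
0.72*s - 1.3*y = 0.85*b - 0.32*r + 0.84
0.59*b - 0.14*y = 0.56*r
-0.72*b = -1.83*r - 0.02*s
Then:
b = 0.342937843936172*y - 0.0190899793841209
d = 0.244390478818672*y + 1.06947064266351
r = 0.111309514147038*y - 0.0201126568511274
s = 2.16094183724819*y + 1.1530688440498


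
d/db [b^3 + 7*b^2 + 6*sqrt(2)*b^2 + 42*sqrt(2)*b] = 3*b^2 + 14*b + 12*sqrt(2)*b + 42*sqrt(2)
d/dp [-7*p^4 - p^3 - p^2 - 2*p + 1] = -28*p^3 - 3*p^2 - 2*p - 2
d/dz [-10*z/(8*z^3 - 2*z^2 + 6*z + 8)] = 5*(8*z^3 - z^2 - 4)/(16*z^6 - 8*z^5 + 25*z^4 + 26*z^3 + z^2 + 24*z + 16)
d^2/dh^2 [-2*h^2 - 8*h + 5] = -4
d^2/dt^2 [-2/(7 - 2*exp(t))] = (8*exp(t) + 28)*exp(t)/(2*exp(t) - 7)^3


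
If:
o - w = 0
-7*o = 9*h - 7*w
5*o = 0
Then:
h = 0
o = 0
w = 0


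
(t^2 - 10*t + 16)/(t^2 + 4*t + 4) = (t^2 - 10*t + 16)/(t^2 + 4*t + 4)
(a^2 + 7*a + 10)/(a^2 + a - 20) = (a + 2)/(a - 4)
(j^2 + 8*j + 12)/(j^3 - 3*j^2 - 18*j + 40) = (j^2 + 8*j + 12)/(j^3 - 3*j^2 - 18*j + 40)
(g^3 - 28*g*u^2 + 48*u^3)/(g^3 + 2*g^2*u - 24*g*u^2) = (g - 2*u)/g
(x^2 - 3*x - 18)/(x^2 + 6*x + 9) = (x - 6)/(x + 3)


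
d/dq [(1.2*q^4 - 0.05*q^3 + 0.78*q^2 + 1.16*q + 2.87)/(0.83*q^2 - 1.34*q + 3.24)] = (1.992*q^5 - 4.8655*q^4 + 15.686*q^3 - 2.494*q^2 + 0.2902*q + 7.6042)/(0.6889*q^4 - 2.2244*q^3 + 7.174*q^2 - 8.6832*q + 10.4976)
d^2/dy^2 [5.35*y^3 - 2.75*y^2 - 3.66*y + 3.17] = 32.1*y - 5.5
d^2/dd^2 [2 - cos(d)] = cos(d)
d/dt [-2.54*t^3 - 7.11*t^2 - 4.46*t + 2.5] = -7.62*t^2 - 14.22*t - 4.46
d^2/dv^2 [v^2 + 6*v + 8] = 2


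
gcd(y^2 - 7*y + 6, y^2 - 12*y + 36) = y - 6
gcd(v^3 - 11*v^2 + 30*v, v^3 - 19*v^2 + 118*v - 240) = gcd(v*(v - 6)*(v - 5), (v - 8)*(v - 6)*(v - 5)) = v^2 - 11*v + 30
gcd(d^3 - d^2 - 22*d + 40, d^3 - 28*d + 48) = d^2 - 6*d + 8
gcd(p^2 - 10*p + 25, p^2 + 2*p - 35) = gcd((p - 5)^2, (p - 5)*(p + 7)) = p - 5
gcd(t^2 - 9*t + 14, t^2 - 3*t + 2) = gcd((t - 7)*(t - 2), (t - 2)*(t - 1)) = t - 2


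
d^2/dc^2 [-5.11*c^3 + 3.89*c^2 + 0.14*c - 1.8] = 7.78 - 30.66*c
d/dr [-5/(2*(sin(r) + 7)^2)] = 5*cos(r)/(sin(r) + 7)^3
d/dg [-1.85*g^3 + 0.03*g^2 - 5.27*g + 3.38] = -5.55*g^2 + 0.06*g - 5.27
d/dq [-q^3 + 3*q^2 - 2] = 3*q*(2 - q)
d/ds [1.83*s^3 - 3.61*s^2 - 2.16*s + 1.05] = 5.49*s^2 - 7.22*s - 2.16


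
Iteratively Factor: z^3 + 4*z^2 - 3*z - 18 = (z + 3)*(z^2 + z - 6) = (z - 2)*(z + 3)*(z + 3)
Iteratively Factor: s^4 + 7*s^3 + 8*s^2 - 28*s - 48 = (s + 2)*(s^3 + 5*s^2 - 2*s - 24) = (s + 2)*(s + 3)*(s^2 + 2*s - 8) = (s + 2)*(s + 3)*(s + 4)*(s - 2)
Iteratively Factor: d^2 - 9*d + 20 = (d - 5)*(d - 4)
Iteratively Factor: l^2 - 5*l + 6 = (l - 3)*(l - 2)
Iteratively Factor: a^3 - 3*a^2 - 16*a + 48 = (a - 4)*(a^2 + a - 12) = (a - 4)*(a - 3)*(a + 4)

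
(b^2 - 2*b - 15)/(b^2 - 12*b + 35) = (b + 3)/(b - 7)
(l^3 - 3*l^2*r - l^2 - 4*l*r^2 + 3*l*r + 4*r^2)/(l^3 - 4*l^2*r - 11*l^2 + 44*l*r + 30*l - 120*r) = (l^2 + l*r - l - r)/(l^2 - 11*l + 30)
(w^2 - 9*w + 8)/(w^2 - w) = (w - 8)/w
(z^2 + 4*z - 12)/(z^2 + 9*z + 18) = (z - 2)/(z + 3)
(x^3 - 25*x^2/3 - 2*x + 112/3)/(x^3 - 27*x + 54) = (3*x^3 - 25*x^2 - 6*x + 112)/(3*(x^3 - 27*x + 54))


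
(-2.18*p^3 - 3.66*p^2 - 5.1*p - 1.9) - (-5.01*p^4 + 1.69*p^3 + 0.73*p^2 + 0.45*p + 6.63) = 5.01*p^4 - 3.87*p^3 - 4.39*p^2 - 5.55*p - 8.53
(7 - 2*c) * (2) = 14 - 4*c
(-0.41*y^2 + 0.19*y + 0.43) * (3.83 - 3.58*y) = 1.4678*y^3 - 2.2505*y^2 - 0.8117*y + 1.6469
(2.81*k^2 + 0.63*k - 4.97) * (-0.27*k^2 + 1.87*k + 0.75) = -0.7587*k^4 + 5.0846*k^3 + 4.6275*k^2 - 8.8214*k - 3.7275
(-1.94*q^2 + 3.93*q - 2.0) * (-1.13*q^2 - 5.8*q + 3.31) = 2.1922*q^4 + 6.8111*q^3 - 26.9554*q^2 + 24.6083*q - 6.62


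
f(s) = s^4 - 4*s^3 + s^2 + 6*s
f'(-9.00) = -3900.00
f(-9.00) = 9504.00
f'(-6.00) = -1302.00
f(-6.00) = 2160.00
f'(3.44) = 33.71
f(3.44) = 9.68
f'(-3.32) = -279.29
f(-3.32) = 258.97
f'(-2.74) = -171.85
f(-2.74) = 129.71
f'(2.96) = 10.52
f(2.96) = -0.45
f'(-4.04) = -461.70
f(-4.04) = 522.23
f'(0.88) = 1.19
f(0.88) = 3.93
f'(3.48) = 36.21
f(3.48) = 11.08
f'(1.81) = -5.97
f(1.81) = 1.15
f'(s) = 4*s^3 - 12*s^2 + 2*s + 6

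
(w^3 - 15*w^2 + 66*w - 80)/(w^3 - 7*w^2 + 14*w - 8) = (w^2 - 13*w + 40)/(w^2 - 5*w + 4)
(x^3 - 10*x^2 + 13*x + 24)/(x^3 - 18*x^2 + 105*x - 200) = (x^2 - 2*x - 3)/(x^2 - 10*x + 25)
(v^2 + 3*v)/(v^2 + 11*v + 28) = v*(v + 3)/(v^2 + 11*v + 28)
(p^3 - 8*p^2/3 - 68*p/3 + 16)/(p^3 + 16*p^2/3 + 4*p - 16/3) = (p - 6)/(p + 2)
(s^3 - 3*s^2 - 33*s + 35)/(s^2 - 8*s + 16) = (s^3 - 3*s^2 - 33*s + 35)/(s^2 - 8*s + 16)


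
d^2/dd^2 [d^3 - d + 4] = 6*d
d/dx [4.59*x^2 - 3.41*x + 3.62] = 9.18*x - 3.41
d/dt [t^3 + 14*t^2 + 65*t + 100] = 3*t^2 + 28*t + 65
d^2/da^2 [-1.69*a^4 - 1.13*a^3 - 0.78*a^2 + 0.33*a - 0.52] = -20.28*a^2 - 6.78*a - 1.56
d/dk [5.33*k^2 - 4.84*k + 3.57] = 10.66*k - 4.84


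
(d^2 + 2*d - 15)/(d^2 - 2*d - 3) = (d + 5)/(d + 1)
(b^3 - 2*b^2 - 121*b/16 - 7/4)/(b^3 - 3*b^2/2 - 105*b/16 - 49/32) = 2*(b - 4)/(2*b - 7)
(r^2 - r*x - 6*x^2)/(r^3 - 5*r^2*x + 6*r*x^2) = (-r - 2*x)/(r*(-r + 2*x))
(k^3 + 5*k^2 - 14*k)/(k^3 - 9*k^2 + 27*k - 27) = k*(k^2 + 5*k - 14)/(k^3 - 9*k^2 + 27*k - 27)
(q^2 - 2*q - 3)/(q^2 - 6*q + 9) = (q + 1)/(q - 3)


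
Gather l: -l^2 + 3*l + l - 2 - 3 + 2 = -l^2 + 4*l - 3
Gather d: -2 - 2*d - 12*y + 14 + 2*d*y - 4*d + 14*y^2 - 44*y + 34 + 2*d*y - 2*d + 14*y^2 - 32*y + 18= d*(4*y - 8) + 28*y^2 - 88*y + 64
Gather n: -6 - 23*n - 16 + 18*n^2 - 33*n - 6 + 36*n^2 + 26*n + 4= 54*n^2 - 30*n - 24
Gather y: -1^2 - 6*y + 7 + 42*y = 36*y + 6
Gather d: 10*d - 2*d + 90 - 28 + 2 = 8*d + 64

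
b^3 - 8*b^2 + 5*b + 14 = (b - 7)*(b - 2)*(b + 1)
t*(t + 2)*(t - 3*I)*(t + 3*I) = t^4 + 2*t^3 + 9*t^2 + 18*t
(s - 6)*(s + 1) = s^2 - 5*s - 6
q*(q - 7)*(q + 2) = q^3 - 5*q^2 - 14*q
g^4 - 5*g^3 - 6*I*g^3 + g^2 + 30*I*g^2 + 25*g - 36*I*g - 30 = (g - 3)*(g - 2)*(g - 5*I)*(g - I)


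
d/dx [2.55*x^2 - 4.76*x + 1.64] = 5.1*x - 4.76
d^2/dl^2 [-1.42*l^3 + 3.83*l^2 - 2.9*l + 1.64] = 7.66 - 8.52*l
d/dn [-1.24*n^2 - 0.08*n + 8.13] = -2.48*n - 0.08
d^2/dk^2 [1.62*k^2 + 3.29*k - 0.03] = 3.24000000000000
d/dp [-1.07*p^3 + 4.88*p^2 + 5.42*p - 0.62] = -3.21*p^2 + 9.76*p + 5.42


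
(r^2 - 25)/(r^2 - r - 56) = (25 - r^2)/(-r^2 + r + 56)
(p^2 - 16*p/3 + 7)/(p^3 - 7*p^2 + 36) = (p - 7/3)/(p^2 - 4*p - 12)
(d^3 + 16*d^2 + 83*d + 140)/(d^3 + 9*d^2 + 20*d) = (d + 7)/d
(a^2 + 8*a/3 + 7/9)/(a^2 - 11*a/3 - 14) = (a + 1/3)/(a - 6)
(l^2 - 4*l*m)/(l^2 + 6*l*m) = (l - 4*m)/(l + 6*m)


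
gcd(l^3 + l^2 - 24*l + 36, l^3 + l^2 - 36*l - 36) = l + 6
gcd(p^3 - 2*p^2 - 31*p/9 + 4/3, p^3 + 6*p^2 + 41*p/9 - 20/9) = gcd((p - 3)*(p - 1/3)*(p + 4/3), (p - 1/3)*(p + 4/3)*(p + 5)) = p^2 + p - 4/9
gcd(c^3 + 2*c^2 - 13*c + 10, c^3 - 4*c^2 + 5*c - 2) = c^2 - 3*c + 2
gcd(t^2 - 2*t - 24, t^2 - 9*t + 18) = t - 6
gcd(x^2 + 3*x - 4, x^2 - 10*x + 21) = 1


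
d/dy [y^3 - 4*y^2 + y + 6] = 3*y^2 - 8*y + 1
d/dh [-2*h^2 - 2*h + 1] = -4*h - 2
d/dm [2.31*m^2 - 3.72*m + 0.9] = 4.62*m - 3.72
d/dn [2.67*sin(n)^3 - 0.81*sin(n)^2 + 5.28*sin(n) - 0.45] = (8.01*sin(n)^2 - 1.62*sin(n) + 5.28)*cos(n)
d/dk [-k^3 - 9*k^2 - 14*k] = -3*k^2 - 18*k - 14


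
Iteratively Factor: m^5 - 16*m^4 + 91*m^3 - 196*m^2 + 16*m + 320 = (m - 4)*(m^4 - 12*m^3 + 43*m^2 - 24*m - 80) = (m - 5)*(m - 4)*(m^3 - 7*m^2 + 8*m + 16) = (m - 5)*(m - 4)^2*(m^2 - 3*m - 4) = (m - 5)*(m - 4)^3*(m + 1)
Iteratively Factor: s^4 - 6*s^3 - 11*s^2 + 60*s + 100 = (s - 5)*(s^3 - s^2 - 16*s - 20) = (s - 5)*(s + 2)*(s^2 - 3*s - 10) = (s - 5)*(s + 2)^2*(s - 5)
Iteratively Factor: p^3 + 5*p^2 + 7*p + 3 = (p + 1)*(p^2 + 4*p + 3) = (p + 1)*(p + 3)*(p + 1)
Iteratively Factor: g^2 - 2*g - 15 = (g + 3)*(g - 5)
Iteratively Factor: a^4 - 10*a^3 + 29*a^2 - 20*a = (a - 5)*(a^3 - 5*a^2 + 4*a) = (a - 5)*(a - 4)*(a^2 - a) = (a - 5)*(a - 4)*(a - 1)*(a)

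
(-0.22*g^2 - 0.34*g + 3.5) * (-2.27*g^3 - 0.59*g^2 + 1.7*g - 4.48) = 0.4994*g^5 + 0.9016*g^4 - 8.1184*g^3 - 1.6574*g^2 + 7.4732*g - 15.68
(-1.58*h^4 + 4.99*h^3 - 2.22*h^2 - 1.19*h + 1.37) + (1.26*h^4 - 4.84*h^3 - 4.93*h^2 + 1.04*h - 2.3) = -0.32*h^4 + 0.15*h^3 - 7.15*h^2 - 0.15*h - 0.93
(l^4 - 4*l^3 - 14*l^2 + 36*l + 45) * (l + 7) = l^5 + 3*l^4 - 42*l^3 - 62*l^2 + 297*l + 315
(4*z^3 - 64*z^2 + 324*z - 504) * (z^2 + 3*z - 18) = 4*z^5 - 52*z^4 + 60*z^3 + 1620*z^2 - 7344*z + 9072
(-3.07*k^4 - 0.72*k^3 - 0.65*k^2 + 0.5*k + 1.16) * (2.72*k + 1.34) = -8.3504*k^5 - 6.0722*k^4 - 2.7328*k^3 + 0.489*k^2 + 3.8252*k + 1.5544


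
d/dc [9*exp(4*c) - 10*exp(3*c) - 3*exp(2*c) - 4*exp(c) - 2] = (36*exp(3*c) - 30*exp(2*c) - 6*exp(c) - 4)*exp(c)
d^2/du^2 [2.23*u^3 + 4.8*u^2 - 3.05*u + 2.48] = 13.38*u + 9.6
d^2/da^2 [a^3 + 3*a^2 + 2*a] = 6*a + 6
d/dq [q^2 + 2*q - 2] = 2*q + 2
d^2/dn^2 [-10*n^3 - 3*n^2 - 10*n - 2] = -60*n - 6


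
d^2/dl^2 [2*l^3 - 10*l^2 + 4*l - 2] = 12*l - 20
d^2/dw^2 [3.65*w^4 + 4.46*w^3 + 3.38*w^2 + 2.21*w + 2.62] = 43.8*w^2 + 26.76*w + 6.76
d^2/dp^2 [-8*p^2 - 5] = -16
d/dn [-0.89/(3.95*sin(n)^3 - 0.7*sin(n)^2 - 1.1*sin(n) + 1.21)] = (10.5465*sin(n)^2 - 1.246*sin(n) - 0.979)*cos(n)/(3.95*sin(n)^3 - 0.7*sin(n)^2 - 1.1*sin(n) + 1.21)^2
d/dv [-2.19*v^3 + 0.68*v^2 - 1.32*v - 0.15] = -6.57*v^2 + 1.36*v - 1.32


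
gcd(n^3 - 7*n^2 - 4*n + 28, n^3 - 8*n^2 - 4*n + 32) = n^2 - 4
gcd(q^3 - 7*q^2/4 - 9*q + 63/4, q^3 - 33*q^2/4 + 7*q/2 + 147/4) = q - 3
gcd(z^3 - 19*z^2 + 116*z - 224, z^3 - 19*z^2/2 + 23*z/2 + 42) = z^2 - 11*z + 28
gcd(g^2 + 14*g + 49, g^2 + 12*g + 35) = g + 7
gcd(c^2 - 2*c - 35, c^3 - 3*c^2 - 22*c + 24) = 1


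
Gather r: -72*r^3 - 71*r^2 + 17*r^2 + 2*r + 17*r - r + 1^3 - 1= -72*r^3 - 54*r^2 + 18*r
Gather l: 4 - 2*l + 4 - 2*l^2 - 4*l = -2*l^2 - 6*l + 8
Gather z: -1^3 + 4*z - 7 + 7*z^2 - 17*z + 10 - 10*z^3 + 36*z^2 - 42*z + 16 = -10*z^3 + 43*z^2 - 55*z + 18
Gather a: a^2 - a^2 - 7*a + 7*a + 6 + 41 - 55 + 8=0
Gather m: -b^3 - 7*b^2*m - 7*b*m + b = -b^3 + b + m*(-7*b^2 - 7*b)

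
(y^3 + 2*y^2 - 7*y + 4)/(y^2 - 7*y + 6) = (y^2 + 3*y - 4)/(y - 6)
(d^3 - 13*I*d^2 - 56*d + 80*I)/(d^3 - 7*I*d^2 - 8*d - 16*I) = (d - 5*I)/(d + I)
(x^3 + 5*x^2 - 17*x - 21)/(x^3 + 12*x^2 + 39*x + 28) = (x - 3)/(x + 4)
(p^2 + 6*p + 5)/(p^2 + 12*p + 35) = (p + 1)/(p + 7)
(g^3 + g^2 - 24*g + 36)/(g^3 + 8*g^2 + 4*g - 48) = (g - 3)/(g + 4)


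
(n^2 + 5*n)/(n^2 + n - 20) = n/(n - 4)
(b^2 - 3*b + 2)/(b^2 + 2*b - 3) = (b - 2)/(b + 3)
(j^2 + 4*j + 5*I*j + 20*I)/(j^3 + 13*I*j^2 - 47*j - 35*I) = (j + 4)/(j^2 + 8*I*j - 7)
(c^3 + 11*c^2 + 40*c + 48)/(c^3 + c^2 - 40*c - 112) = (c + 3)/(c - 7)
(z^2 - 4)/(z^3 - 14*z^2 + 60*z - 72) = (z + 2)/(z^2 - 12*z + 36)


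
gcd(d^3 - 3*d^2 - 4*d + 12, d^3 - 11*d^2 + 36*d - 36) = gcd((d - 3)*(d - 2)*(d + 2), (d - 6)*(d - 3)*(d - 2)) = d^2 - 5*d + 6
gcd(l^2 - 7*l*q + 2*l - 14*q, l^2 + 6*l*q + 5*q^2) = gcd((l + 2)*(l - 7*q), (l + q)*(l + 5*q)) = 1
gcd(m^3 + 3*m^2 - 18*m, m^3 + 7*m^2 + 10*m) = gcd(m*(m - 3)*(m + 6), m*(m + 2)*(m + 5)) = m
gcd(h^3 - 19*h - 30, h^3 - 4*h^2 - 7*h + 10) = h^2 - 3*h - 10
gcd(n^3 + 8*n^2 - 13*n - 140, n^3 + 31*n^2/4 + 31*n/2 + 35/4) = n + 5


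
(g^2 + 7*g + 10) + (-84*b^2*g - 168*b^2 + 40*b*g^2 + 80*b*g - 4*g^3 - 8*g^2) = -84*b^2*g - 168*b^2 + 40*b*g^2 + 80*b*g - 4*g^3 - 7*g^2 + 7*g + 10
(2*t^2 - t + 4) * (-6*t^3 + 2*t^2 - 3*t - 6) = -12*t^5 + 10*t^4 - 32*t^3 - t^2 - 6*t - 24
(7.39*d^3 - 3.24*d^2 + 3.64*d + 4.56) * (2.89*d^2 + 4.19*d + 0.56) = 21.3571*d^5 + 21.6005*d^4 + 1.0824*d^3 + 26.6156*d^2 + 21.1448*d + 2.5536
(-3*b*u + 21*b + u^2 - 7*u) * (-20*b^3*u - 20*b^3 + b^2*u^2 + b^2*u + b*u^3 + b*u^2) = 60*b^4*u^2 - 360*b^4*u - 420*b^4 - 23*b^3*u^3 + 138*b^3*u^2 + 161*b^3*u - 2*b^2*u^4 + 12*b^2*u^3 + 14*b^2*u^2 + b*u^5 - 6*b*u^4 - 7*b*u^3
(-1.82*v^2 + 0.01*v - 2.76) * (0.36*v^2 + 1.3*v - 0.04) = -0.6552*v^4 - 2.3624*v^3 - 0.9078*v^2 - 3.5884*v + 0.1104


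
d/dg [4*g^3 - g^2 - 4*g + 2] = 12*g^2 - 2*g - 4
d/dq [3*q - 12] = 3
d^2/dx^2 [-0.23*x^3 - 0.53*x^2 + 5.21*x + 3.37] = -1.38*x - 1.06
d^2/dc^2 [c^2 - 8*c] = 2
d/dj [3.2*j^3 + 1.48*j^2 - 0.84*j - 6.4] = 9.6*j^2 + 2.96*j - 0.84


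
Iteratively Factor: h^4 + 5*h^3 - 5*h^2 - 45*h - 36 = (h + 1)*(h^3 + 4*h^2 - 9*h - 36) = (h - 3)*(h + 1)*(h^2 + 7*h + 12) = (h - 3)*(h + 1)*(h + 3)*(h + 4)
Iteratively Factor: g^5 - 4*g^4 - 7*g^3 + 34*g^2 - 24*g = (g - 4)*(g^4 - 7*g^2 + 6*g) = (g - 4)*(g - 2)*(g^3 + 2*g^2 - 3*g) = g*(g - 4)*(g - 2)*(g^2 + 2*g - 3) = g*(g - 4)*(g - 2)*(g + 3)*(g - 1)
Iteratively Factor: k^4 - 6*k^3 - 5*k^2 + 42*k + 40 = (k + 1)*(k^3 - 7*k^2 + 2*k + 40) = (k + 1)*(k + 2)*(k^2 - 9*k + 20) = (k - 4)*(k + 1)*(k + 2)*(k - 5)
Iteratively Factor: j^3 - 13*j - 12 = (j + 1)*(j^2 - j - 12) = (j - 4)*(j + 1)*(j + 3)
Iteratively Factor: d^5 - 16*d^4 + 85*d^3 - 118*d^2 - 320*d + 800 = (d - 5)*(d^4 - 11*d^3 + 30*d^2 + 32*d - 160) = (d - 5)*(d - 4)*(d^3 - 7*d^2 + 2*d + 40) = (d - 5)*(d - 4)*(d + 2)*(d^2 - 9*d + 20) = (d - 5)^2*(d - 4)*(d + 2)*(d - 4)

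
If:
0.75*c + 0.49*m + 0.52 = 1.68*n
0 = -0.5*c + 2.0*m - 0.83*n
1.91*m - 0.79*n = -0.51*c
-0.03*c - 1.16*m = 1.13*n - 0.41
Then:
No Solution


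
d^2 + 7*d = d*(d + 7)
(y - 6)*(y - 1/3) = y^2 - 19*y/3 + 2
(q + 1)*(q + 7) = q^2 + 8*q + 7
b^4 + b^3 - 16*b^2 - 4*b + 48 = (b - 3)*(b - 2)*(b + 2)*(b + 4)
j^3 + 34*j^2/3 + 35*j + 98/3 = (j + 2)*(j + 7/3)*(j + 7)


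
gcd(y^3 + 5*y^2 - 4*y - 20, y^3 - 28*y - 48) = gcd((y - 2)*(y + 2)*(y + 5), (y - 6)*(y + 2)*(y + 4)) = y + 2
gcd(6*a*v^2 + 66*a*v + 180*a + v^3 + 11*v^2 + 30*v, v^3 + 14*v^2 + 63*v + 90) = v^2 + 11*v + 30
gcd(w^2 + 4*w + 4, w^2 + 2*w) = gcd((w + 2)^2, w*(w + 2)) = w + 2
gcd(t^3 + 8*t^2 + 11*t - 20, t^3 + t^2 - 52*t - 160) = t^2 + 9*t + 20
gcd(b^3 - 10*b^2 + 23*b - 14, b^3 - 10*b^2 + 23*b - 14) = b^3 - 10*b^2 + 23*b - 14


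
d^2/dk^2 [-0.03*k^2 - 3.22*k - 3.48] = -0.0600000000000000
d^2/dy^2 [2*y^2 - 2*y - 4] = 4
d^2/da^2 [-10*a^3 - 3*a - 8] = -60*a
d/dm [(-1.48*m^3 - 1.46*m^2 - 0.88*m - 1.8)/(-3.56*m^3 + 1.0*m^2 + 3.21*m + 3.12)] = (-1.77635683940025e-15*m^5 - 6.6776*m^4 - 15.7672*m^3 - 36.8834*m^2 - 5.5104*m + 3.0324)/(12.6736*m^6 - 7.12*m^5 - 21.8552*m^4 - 15.7944*m^3 + 16.5441*m^2 + 20.0304*m + 9.7344)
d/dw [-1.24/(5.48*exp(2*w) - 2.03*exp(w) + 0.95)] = (13.5904*exp(w) - 2.5172)*exp(w)/(5.48*exp(2*w) - 2.03*exp(w) + 0.95)^2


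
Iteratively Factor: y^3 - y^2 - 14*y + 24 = (y - 3)*(y^2 + 2*y - 8) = (y - 3)*(y + 4)*(y - 2)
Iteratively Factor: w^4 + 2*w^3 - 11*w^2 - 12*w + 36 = (w + 3)*(w^3 - w^2 - 8*w + 12) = (w - 2)*(w + 3)*(w^2 + w - 6) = (w - 2)*(w + 3)^2*(w - 2)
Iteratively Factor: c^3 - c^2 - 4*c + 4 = (c + 2)*(c^2 - 3*c + 2) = (c - 2)*(c + 2)*(c - 1)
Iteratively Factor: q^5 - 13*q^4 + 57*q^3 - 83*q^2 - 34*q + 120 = (q - 2)*(q^4 - 11*q^3 + 35*q^2 - 13*q - 60) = (q - 3)*(q - 2)*(q^3 - 8*q^2 + 11*q + 20) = (q - 3)*(q - 2)*(q + 1)*(q^2 - 9*q + 20) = (q - 4)*(q - 3)*(q - 2)*(q + 1)*(q - 5)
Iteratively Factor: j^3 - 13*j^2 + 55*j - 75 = (j - 5)*(j^2 - 8*j + 15) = (j - 5)^2*(j - 3)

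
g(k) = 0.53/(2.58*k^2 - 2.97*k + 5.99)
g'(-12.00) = 0.00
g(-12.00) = 0.00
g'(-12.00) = 0.00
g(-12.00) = 0.00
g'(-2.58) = 0.01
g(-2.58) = 0.02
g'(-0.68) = 0.04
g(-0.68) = 0.06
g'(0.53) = 0.00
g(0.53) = 0.10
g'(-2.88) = 0.01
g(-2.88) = 0.01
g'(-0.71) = 0.04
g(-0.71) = 0.06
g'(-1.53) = 0.02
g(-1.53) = 0.03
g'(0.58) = -0.00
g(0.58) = 0.10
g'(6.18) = -0.00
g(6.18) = 0.01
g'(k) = 0.53*(2.97 - 5.16*k)/(2.58*k^2 - 2.97*k + 5.99)^2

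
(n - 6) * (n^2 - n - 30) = n^3 - 7*n^2 - 24*n + 180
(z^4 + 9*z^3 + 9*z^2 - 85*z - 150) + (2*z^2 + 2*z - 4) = z^4 + 9*z^3 + 11*z^2 - 83*z - 154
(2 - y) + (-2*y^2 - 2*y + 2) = -2*y^2 - 3*y + 4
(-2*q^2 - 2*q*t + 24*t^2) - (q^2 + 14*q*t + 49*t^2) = -3*q^2 - 16*q*t - 25*t^2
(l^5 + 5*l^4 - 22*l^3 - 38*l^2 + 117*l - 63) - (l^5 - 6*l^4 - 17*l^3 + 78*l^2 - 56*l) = 11*l^4 - 5*l^3 - 116*l^2 + 173*l - 63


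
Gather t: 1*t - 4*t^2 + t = -4*t^2 + 2*t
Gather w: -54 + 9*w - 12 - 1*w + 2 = 8*w - 64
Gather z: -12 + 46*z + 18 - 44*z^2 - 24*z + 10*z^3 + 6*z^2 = 10*z^3 - 38*z^2 + 22*z + 6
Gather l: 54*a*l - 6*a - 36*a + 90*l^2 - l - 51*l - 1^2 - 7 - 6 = -42*a + 90*l^2 + l*(54*a - 52) - 14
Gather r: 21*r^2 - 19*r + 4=21*r^2 - 19*r + 4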